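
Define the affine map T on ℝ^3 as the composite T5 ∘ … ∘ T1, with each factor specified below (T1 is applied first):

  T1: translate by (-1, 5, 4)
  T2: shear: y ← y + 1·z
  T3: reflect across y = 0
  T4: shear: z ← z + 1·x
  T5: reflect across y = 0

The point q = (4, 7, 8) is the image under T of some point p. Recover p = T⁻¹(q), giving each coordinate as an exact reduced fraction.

p = (5, -2, 0)

T1 = [1 0 0 -1; 0 1 0 5; 0 0 1 4; 0 0 0 1]
T2·T1 = [1 0 0 -1; 0 1 1 9; 0 0 1 4; 0 0 0 1]
T3·…·T1 = [1 0 0 -1; 0 -1 -1 -9; 0 0 1 4; 0 0 0 1]
T4·…·T1 = [1 0 0 -1; 0 -1 -1 -9; 1 0 1 3; 0 0 0 1]
T5·…·T1 = [1 0 0 -1; 0 1 1 9; 1 0 1 3; 0 0 0 1]
det M = 1; M⁻¹ = [1 0 0 1; 1 1 -1 -5; -1 0 1 -4; 0 0 0 1]
M⁻¹ · (4, 7, 8)ᵀ = (5, -2, 0)ᵀ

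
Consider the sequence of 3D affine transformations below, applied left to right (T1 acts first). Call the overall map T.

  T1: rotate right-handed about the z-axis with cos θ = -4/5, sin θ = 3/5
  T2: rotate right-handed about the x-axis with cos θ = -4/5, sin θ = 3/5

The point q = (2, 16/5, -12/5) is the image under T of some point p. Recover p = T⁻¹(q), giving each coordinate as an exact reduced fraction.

p = (-4, 2, 0)

T1 = [-4/5 -3/5 0 0; 3/5 -4/5 0 0; 0 0 1 0; 0 0 0 1]
T2·T1 = [-4/5 -3/5 0 0; -12/25 16/25 -3/5 0; 9/25 -12/25 -4/5 0; 0 0 0 1]
det M = 1; M⁻¹ = [-4/5 -12/25 9/25 0; -3/5 16/25 -12/25 0; 0 -3/5 -4/5 0; 0 0 0 1]
M⁻¹ · (2, 16/5, -12/5)ᵀ = (-4, 2, 0)ᵀ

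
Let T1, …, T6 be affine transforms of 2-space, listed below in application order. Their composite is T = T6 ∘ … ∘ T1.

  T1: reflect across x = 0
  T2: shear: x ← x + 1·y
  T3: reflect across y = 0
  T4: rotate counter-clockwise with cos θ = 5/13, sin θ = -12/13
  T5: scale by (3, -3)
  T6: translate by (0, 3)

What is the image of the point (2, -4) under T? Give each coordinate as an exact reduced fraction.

T1 reflect across x = 0: (2, -4) → (-2, -4)
T2 shear: x ← x + 1·y: (-2, -4) → (-6, -4)
T3 reflect across y = 0: (-6, -4) → (-6, 4)
T4 rotate counter-clockwise with cos θ = 5/13, sin θ = -12/13: (-6, 4) → (18/13, 92/13)
T5 scale by (3, -3): (18/13, 92/13) → (54/13, -276/13)
T6 translate by (0, 3): (54/13, -276/13) → (54/13, -237/13)

T(p) = (54/13, -237/13)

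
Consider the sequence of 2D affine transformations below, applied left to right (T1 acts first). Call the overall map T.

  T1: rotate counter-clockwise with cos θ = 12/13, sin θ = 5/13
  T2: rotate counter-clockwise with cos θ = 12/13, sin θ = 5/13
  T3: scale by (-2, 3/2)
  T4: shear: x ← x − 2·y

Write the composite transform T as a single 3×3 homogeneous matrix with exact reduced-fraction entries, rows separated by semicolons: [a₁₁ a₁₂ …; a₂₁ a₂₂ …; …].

T1 = [12/13 -5/13 0; 5/13 12/13 0; 0 0 1]
T2·T1 = [119/169 -120/169 0; 120/169 119/169 0; 0 0 1]
T3·…·T1 = [-238/169 240/169 0; 180/169 357/338 0; 0 0 1]
T4·…·T1 = [-46/13 -9/13 0; 180/169 357/338 0; 0 0 1]

T = [-46/13 -9/13 0; 180/169 357/338 0; 0 0 1]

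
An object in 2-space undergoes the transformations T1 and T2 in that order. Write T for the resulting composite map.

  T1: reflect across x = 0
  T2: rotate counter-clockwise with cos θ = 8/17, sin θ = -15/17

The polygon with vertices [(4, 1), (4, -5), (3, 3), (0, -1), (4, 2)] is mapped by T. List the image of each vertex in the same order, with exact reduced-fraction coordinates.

image vertices: (-1, 4), (-107/17, 20/17), (21/17, 69/17), (-15/17, -8/17), (-2/17, 76/17)

T1 reflect across x = 0: (4, 1) → (-4, 1); (4, -5) → (-4, -5); (3, 3) → (-3, 3); (0, -1) → (0, -1); (4, 2) → (-4, 2)
T2 rotate counter-clockwise with cos θ = 8/17, sin θ = -15/17: (-4, 1) → (-1, 4); (-4, -5) → (-107/17, 20/17); (-3, 3) → (21/17, 69/17); (0, -1) → (-15/17, -8/17); (-4, 2) → (-2/17, 76/17)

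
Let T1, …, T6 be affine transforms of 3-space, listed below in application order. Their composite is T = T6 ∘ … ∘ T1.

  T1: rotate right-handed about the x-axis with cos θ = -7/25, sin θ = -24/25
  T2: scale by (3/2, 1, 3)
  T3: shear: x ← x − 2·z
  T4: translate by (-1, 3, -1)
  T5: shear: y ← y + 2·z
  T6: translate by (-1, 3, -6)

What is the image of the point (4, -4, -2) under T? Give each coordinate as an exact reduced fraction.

T(p) = (-112/5, 148/5, 31/5)

T1 rotate right-handed about the x-axis with cos θ = -7/25, sin θ = -24/25: (4, -4, -2) → (4, -4/5, 22/5)
T2 scale by (3/2, 1, 3): (4, -4/5, 22/5) → (6, -4/5, 66/5)
T3 shear: x ← x − 2·z: (6, -4/5, 66/5) → (-102/5, -4/5, 66/5)
T4 translate by (-1, 3, -1): (-102/5, -4/5, 66/5) → (-107/5, 11/5, 61/5)
T5 shear: y ← y + 2·z: (-107/5, 11/5, 61/5) → (-107/5, 133/5, 61/5)
T6 translate by (-1, 3, -6): (-107/5, 133/5, 61/5) → (-112/5, 148/5, 31/5)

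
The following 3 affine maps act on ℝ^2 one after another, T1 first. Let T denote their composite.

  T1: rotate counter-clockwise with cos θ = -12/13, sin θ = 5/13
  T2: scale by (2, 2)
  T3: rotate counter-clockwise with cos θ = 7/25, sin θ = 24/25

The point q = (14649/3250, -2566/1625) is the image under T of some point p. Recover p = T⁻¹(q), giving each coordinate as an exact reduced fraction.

T1 = [-12/13 -5/13 0; 5/13 -12/13 0; 0 0 1]
T2·T1 = [-24/13 -10/13 0; 10/13 -24/13 0; 0 0 1]
T3·…·T1 = [-408/325 506/325 0; -506/325 -408/325 0; 0 0 1]
det M = 4; M⁻¹ = [-102/325 -253/650 0; 253/650 -102/325 0; 0 0 1]
M⁻¹ · (14649/3250, -2566/1625)ᵀ = (-4/5, 9/4)ᵀ

p = (-4/5, 9/4)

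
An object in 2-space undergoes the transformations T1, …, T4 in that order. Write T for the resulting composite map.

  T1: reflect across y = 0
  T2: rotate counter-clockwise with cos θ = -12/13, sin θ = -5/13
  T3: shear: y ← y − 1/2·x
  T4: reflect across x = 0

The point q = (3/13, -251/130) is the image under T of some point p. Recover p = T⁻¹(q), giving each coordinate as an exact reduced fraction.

p = (1, -9/5)

T1 = [1 0 0; 0 -1 0; 0 0 1]
T2·T1 = [-12/13 -5/13 0; -5/13 12/13 0; 0 0 1]
T3·…·T1 = [-12/13 -5/13 0; 1/13 29/26 0; 0 0 1]
T4·…·T1 = [12/13 5/13 0; 1/13 29/26 0; 0 0 1]
det M = 1; M⁻¹ = [29/26 -5/13 0; -1/13 12/13 0; 0 0 1]
M⁻¹ · (3/13, -251/130)ᵀ = (1, -9/5)ᵀ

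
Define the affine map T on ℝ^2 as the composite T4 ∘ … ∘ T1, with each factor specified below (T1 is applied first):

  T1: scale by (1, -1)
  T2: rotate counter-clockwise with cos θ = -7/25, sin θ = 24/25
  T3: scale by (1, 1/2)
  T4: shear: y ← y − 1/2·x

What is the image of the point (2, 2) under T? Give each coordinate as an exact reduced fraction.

T1 scale by (1, -1): (2, 2) → (2, -2)
T2 rotate counter-clockwise with cos θ = -7/25, sin θ = 24/25: (2, -2) → (34/25, 62/25)
T3 scale by (1, 1/2): (34/25, 62/25) → (34/25, 31/25)
T4 shear: y ← y − 1/2·x: (34/25, 31/25) → (34/25, 14/25)

T(p) = (34/25, 14/25)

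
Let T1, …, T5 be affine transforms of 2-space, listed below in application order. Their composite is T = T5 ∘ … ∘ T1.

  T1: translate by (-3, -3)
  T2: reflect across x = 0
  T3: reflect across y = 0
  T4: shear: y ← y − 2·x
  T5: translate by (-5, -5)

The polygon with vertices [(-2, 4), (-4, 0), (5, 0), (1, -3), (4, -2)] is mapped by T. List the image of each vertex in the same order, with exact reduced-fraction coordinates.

T1 translate by (-3, -3): (-2, 4) → (-5, 1); (-4, 0) → (-7, -3); (5, 0) → (2, -3); (1, -3) → (-2, -6); (4, -2) → (1, -5)
T2 reflect across x = 0: (-5, 1) → (5, 1); (-7, -3) → (7, -3); (2, -3) → (-2, -3); (-2, -6) → (2, -6); (1, -5) → (-1, -5)
T3 reflect across y = 0: (5, 1) → (5, -1); (7, -3) → (7, 3); (-2, -3) → (-2, 3); (2, -6) → (2, 6); (-1, -5) → (-1, 5)
T4 shear: y ← y − 2·x: (5, -1) → (5, -11); (7, 3) → (7, -11); (-2, 3) → (-2, 7); (2, 6) → (2, 2); (-1, 5) → (-1, 7)
T5 translate by (-5, -5): (5, -11) → (0, -16); (7, -11) → (2, -16); (-2, 7) → (-7, 2); (2, 2) → (-3, -3); (-1, 7) → (-6, 2)

image vertices: (0, -16), (2, -16), (-7, 2), (-3, -3), (-6, 2)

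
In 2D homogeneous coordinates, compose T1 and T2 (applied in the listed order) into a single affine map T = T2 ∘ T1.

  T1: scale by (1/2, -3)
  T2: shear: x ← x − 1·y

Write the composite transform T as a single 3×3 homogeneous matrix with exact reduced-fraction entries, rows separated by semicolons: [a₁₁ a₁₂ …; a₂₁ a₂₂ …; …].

T1 = [1/2 0 0; 0 -3 0; 0 0 1]
T2·T1 = [1/2 3 0; 0 -3 0; 0 0 1]

T = [1/2 3 0; 0 -3 0; 0 0 1]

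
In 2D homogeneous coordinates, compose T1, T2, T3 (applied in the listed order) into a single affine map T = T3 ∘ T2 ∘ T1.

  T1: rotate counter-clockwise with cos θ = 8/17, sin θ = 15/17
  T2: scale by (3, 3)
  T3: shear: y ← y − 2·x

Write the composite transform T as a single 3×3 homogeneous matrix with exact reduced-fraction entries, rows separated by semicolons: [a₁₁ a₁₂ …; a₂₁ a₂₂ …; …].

T = [24/17 -45/17 0; -3/17 114/17 0; 0 0 1]

T1 = [8/17 -15/17 0; 15/17 8/17 0; 0 0 1]
T2·T1 = [24/17 -45/17 0; 45/17 24/17 0; 0 0 1]
T3·…·T1 = [24/17 -45/17 0; -3/17 114/17 0; 0 0 1]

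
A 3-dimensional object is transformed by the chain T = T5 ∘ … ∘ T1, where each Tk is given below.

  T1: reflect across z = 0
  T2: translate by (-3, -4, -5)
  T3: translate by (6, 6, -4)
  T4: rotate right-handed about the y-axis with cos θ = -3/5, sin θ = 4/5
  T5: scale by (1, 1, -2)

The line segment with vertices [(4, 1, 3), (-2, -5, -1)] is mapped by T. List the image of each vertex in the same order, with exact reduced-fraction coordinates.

image vertices: (-69/5, 3, -16/5), (-7, -3, -8)

T1 reflect across z = 0: (4, 1, 3) → (4, 1, -3); (-2, -5, -1) → (-2, -5, 1)
T2 translate by (-3, -4, -5): (4, 1, -3) → (1, -3, -8); (-2, -5, 1) → (-5, -9, -4)
T3 translate by (6, 6, -4): (1, -3, -8) → (7, 3, -12); (-5, -9, -4) → (1, -3, -8)
T4 rotate right-handed about the y-axis with cos θ = -3/5, sin θ = 4/5: (7, 3, -12) → (-69/5, 3, 8/5); (1, -3, -8) → (-7, -3, 4)
T5 scale by (1, 1, -2): (-69/5, 3, 8/5) → (-69/5, 3, -16/5); (-7, -3, 4) → (-7, -3, -8)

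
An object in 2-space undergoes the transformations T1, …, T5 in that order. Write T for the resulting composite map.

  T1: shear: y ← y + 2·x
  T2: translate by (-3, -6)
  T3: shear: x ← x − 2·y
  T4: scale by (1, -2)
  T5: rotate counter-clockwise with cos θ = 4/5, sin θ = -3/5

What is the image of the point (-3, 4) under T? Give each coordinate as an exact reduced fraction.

T1 shear: y ← y + 2·x: (-3, 4) → (-3, -2)
T2 translate by (-3, -6): (-3, -2) → (-6, -8)
T3 shear: x ← x − 2·y: (-6, -8) → (10, -8)
T4 scale by (1, -2): (10, -8) → (10, 16)
T5 rotate counter-clockwise with cos θ = 4/5, sin θ = -3/5: (10, 16) → (88/5, 34/5)

T(p) = (88/5, 34/5)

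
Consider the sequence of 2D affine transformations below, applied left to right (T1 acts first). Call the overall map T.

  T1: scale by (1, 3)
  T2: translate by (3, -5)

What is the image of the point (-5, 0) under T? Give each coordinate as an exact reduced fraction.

T1 scale by (1, 3): (-5, 0) → (-5, 0)
T2 translate by (3, -5): (-5, 0) → (-2, -5)

T(p) = (-2, -5)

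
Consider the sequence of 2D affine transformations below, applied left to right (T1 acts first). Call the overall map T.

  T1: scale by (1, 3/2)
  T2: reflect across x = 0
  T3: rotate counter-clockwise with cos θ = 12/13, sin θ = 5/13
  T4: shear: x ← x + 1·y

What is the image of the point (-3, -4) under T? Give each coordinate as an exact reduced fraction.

T1 scale by (1, 3/2): (-3, -4) → (-3, -6)
T2 reflect across x = 0: (-3, -6) → (3, -6)
T3 rotate counter-clockwise with cos θ = 12/13, sin θ = 5/13: (3, -6) → (66/13, -57/13)
T4 shear: x ← x + 1·y: (66/13, -57/13) → (9/13, -57/13)

T(p) = (9/13, -57/13)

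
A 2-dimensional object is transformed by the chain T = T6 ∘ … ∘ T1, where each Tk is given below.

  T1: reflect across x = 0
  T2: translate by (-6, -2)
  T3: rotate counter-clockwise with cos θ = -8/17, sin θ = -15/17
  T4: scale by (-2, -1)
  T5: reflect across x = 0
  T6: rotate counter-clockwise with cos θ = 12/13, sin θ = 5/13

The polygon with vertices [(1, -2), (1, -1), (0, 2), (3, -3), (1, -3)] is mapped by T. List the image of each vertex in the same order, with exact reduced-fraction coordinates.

image vertices: (589/221, -1684/221), (909/221, -1438/221), (1602/221, -600/221), (803/221, -2130/221), (269/221, -1930/221)

T1 reflect across x = 0: (1, -2) → (-1, -2); (1, -1) → (-1, -1); (0, 2) → (0, 2); (3, -3) → (-3, -3); (1, -3) → (-1, -3)
T2 translate by (-6, -2): (-1, -2) → (-7, -4); (-1, -1) → (-7, -3); (0, 2) → (-6, 0); (-3, -3) → (-9, -5); (-1, -3) → (-7, -5)
T3 rotate counter-clockwise with cos θ = -8/17, sin θ = -15/17: (-7, -4) → (-4/17, 137/17); (-7, -3) → (11/17, 129/17); (-6, 0) → (48/17, 90/17); (-9, -5) → (-3/17, 175/17); (-7, -5) → (-19/17, 145/17)
T4 scale by (-2, -1): (-4/17, 137/17) → (8/17, -137/17); (11/17, 129/17) → (-22/17, -129/17); (48/17, 90/17) → (-96/17, -90/17); (-3/17, 175/17) → (6/17, -175/17); (-19/17, 145/17) → (38/17, -145/17)
T5 reflect across x = 0: (8/17, -137/17) → (-8/17, -137/17); (-22/17, -129/17) → (22/17, -129/17); (-96/17, -90/17) → (96/17, -90/17); (6/17, -175/17) → (-6/17, -175/17); (38/17, -145/17) → (-38/17, -145/17)
T6 rotate counter-clockwise with cos θ = 12/13, sin θ = 5/13: (-8/17, -137/17) → (589/221, -1684/221); (22/17, -129/17) → (909/221, -1438/221); (96/17, -90/17) → (1602/221, -600/221); (-6/17, -175/17) → (803/221, -2130/221); (-38/17, -145/17) → (269/221, -1930/221)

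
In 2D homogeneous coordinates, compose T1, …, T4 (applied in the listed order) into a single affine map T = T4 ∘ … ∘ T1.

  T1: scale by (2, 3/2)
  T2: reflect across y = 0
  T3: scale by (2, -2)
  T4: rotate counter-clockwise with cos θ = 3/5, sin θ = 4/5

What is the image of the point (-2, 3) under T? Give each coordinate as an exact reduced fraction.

T1 scale by (2, 3/2): (-2, 3) → (-4, 9/2)
T2 reflect across y = 0: (-4, 9/2) → (-4, -9/2)
T3 scale by (2, -2): (-4, -9/2) → (-8, 9)
T4 rotate counter-clockwise with cos θ = 3/5, sin θ = 4/5: (-8, 9) → (-12, -1)

T(p) = (-12, -1)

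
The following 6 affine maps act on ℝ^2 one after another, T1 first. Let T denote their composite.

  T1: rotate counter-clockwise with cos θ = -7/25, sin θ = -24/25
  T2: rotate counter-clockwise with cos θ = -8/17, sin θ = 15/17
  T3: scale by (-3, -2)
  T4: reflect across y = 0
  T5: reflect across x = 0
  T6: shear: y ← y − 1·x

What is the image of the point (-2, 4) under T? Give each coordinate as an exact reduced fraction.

T1 rotate counter-clockwise with cos θ = -7/25, sin θ = -24/25: (-2, 4) → (22/5, 4/5)
T2 rotate counter-clockwise with cos θ = -8/17, sin θ = 15/17: (22/5, 4/5) → (-236/85, 298/85)
T3 scale by (-3, -2): (-236/85, 298/85) → (708/85, -596/85)
T4 reflect across y = 0: (708/85, -596/85) → (708/85, 596/85)
T5 reflect across x = 0: (708/85, 596/85) → (-708/85, 596/85)
T6 shear: y ← y − 1·x: (-708/85, 596/85) → (-708/85, 1304/85)

T(p) = (-708/85, 1304/85)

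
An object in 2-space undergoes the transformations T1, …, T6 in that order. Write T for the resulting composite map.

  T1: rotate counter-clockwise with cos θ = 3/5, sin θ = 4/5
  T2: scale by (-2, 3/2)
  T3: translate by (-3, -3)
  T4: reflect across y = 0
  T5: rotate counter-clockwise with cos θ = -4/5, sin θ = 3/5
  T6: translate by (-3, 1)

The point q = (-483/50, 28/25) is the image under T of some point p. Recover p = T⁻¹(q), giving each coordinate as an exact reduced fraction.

p = (-3, 3)

T1 = [3/5 -4/5 0; 4/5 3/5 0; 0 0 1]
T2·T1 = [-6/5 8/5 0; 6/5 9/10 0; 0 0 1]
T3·…·T1 = [-6/5 8/5 -3; 6/5 9/10 -3; 0 0 1]
T4·…·T1 = [-6/5 8/5 -3; -6/5 -9/10 3; 0 0 1]
T5·…·T1 = [42/25 -37/50 3/5; 6/25 42/25 -21/5; 0 0 1]
T6·…·T1 = [42/25 -37/50 -12/5; 6/25 42/25 -16/5; 0 0 1]
det M = 3; M⁻¹ = [14/25 37/150 32/15; -2/25 14/25 8/5; 0 0 1]
M⁻¹ · (-483/50, 28/25)ᵀ = (-3, 3)ᵀ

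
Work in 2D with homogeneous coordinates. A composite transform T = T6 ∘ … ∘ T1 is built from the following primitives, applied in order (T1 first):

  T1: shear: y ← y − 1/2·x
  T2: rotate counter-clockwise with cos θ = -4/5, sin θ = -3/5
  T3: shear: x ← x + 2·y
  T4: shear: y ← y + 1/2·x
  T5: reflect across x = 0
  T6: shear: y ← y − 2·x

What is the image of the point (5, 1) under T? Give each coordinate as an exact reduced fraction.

T(p) = (17/2, -461/20)

T1 shear: y ← y − 1/2·x: (5, 1) → (5, -3/2)
T2 rotate counter-clockwise with cos θ = -4/5, sin θ = -3/5: (5, -3/2) → (-49/10, -9/5)
T3 shear: x ← x + 2·y: (-49/10, -9/5) → (-17/2, -9/5)
T4 shear: y ← y + 1/2·x: (-17/2, -9/5) → (-17/2, -121/20)
T5 reflect across x = 0: (-17/2, -121/20) → (17/2, -121/20)
T6 shear: y ← y − 2·x: (17/2, -121/20) → (17/2, -461/20)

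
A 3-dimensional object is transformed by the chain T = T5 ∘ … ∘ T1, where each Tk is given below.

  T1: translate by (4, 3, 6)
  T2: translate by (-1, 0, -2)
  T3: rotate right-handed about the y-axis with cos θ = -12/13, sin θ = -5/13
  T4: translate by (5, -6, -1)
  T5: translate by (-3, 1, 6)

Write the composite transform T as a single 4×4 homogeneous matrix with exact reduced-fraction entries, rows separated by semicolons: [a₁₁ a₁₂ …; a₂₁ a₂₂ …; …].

T1 = [1 0 0 4; 0 1 0 3; 0 0 1 6; 0 0 0 1]
T2·T1 = [1 0 0 3; 0 1 0 3; 0 0 1 4; 0 0 0 1]
T3·…·T1 = [-12/13 0 -5/13 -56/13; 0 1 0 3; 5/13 0 -12/13 -33/13; 0 0 0 1]
T4·…·T1 = [-12/13 0 -5/13 9/13; 0 1 0 -3; 5/13 0 -12/13 -46/13; 0 0 0 1]
T5·…·T1 = [-12/13 0 -5/13 -30/13; 0 1 0 -2; 5/13 0 -12/13 32/13; 0 0 0 1]

T = [-12/13 0 -5/13 -30/13; 0 1 0 -2; 5/13 0 -12/13 32/13; 0 0 0 1]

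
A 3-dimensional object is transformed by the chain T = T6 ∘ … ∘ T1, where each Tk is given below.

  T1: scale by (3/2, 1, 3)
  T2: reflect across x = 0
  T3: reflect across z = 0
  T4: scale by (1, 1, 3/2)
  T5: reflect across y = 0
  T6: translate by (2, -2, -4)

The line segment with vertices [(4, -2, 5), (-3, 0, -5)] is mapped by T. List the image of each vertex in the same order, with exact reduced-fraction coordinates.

image vertices: (-4, 0, -53/2), (13/2, -2, 37/2)

T1 scale by (3/2, 1, 3): (4, -2, 5) → (6, -2, 15); (-3, 0, -5) → (-9/2, 0, -15)
T2 reflect across x = 0: (6, -2, 15) → (-6, -2, 15); (-9/2, 0, -15) → (9/2, 0, -15)
T3 reflect across z = 0: (-6, -2, 15) → (-6, -2, -15); (9/2, 0, -15) → (9/2, 0, 15)
T4 scale by (1, 1, 3/2): (-6, -2, -15) → (-6, -2, -45/2); (9/2, 0, 15) → (9/2, 0, 45/2)
T5 reflect across y = 0: (-6, -2, -45/2) → (-6, 2, -45/2); (9/2, 0, 45/2) → (9/2, 0, 45/2)
T6 translate by (2, -2, -4): (-6, 2, -45/2) → (-4, 0, -53/2); (9/2, 0, 45/2) → (13/2, -2, 37/2)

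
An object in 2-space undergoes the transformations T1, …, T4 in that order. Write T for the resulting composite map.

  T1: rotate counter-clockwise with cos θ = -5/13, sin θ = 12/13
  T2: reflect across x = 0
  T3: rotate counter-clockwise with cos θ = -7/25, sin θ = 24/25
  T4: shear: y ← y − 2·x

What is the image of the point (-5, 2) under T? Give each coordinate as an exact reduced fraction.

T1 rotate counter-clockwise with cos θ = -5/13, sin θ = 12/13: (-5, 2) → (1/13, -70/13)
T2 reflect across x = 0: (1/13, -70/13) → (-1/13, -70/13)
T3 rotate counter-clockwise with cos θ = -7/25, sin θ = 24/25: (-1/13, -70/13) → (1687/325, 466/325)
T4 shear: y ← y − 2·x: (1687/325, 466/325) → (1687/325, -2908/325)

T(p) = (1687/325, -2908/325)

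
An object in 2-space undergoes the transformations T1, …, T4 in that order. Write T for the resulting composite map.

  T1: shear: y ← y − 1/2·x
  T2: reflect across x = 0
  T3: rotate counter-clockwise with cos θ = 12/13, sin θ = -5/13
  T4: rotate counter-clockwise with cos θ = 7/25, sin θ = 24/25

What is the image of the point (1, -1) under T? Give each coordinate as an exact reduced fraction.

T1 shear: y ← y − 1/2·x: (1, -1) → (1, -3/2)
T2 reflect across x = 0: (1, -3/2) → (-1, -3/2)
T3 rotate counter-clockwise with cos θ = 12/13, sin θ = -5/13: (-1, -3/2) → (-3/2, -1)
T4 rotate counter-clockwise with cos θ = 7/25, sin θ = 24/25: (-3/2, -1) → (27/50, -43/25)

T(p) = (27/50, -43/25)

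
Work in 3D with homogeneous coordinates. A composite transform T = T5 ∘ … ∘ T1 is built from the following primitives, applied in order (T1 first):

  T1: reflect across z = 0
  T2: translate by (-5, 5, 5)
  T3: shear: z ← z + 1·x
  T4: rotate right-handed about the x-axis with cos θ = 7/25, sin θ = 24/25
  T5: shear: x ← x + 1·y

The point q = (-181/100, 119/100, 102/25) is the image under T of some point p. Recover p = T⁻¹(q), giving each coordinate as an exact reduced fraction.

p = (2, -3/4, 2)

T1 = [1 0 0 0; 0 1 0 0; 0 0 -1 0; 0 0 0 1]
T2·T1 = [1 0 0 -5; 0 1 0 5; 0 0 -1 5; 0 0 0 1]
T3·…·T1 = [1 0 0 -5; 0 1 0 5; 1 0 -1 0; 0 0 0 1]
T4·…·T1 = [1 0 0 -5; -24/25 7/25 24/25 7/5; 7/25 24/25 -7/25 24/5; 0 0 0 1]
T5·…·T1 = [1/25 7/25 24/25 -18/5; -24/25 7/25 24/25 7/5; 7/25 24/25 -7/25 24/5; 0 0 0 1]
det M = -1; M⁻¹ = [1 -1 0 5; 0 7/25 24/25 -5; 1 -1/25 -7/25 5; 0 0 0 1]
M⁻¹ · (-181/100, 119/100, 102/25)ᵀ = (2, -3/4, 2)ᵀ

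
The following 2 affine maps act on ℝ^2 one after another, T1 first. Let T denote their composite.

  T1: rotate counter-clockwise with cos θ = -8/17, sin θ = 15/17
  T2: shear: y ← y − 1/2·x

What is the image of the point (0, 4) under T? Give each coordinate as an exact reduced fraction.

T1 rotate counter-clockwise with cos θ = -8/17, sin θ = 15/17: (0, 4) → (-60/17, -32/17)
T2 shear: y ← y − 1/2·x: (-60/17, -32/17) → (-60/17, -2/17)

T(p) = (-60/17, -2/17)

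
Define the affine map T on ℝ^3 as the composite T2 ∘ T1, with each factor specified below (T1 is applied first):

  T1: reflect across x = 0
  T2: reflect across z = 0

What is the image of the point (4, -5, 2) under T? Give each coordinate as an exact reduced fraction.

T1 reflect across x = 0: (4, -5, 2) → (-4, -5, 2)
T2 reflect across z = 0: (-4, -5, 2) → (-4, -5, -2)

T(p) = (-4, -5, -2)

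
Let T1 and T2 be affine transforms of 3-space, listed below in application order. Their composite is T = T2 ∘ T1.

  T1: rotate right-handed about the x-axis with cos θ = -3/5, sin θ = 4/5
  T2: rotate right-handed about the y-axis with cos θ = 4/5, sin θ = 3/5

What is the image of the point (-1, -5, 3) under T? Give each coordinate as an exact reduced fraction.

T1 rotate right-handed about the x-axis with cos θ = -3/5, sin θ = 4/5: (-1, -5, 3) → (-1, 3/5, -29/5)
T2 rotate right-handed about the y-axis with cos θ = 4/5, sin θ = 3/5: (-1, 3/5, -29/5) → (-107/25, 3/5, -101/25)

T(p) = (-107/25, 3/5, -101/25)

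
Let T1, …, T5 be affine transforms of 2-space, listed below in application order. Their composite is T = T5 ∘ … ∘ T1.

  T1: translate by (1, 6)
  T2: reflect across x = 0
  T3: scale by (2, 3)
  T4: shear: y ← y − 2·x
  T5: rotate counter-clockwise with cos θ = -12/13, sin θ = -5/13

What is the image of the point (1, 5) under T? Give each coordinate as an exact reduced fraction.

T1 translate by (1, 6): (1, 5) → (2, 11)
T2 reflect across x = 0: (2, 11) → (-2, 11)
T3 scale by (2, 3): (-2, 11) → (-4, 33)
T4 shear: y ← y − 2·x: (-4, 33) → (-4, 41)
T5 rotate counter-clockwise with cos θ = -12/13, sin θ = -5/13: (-4, 41) → (253/13, -472/13)

T(p) = (253/13, -472/13)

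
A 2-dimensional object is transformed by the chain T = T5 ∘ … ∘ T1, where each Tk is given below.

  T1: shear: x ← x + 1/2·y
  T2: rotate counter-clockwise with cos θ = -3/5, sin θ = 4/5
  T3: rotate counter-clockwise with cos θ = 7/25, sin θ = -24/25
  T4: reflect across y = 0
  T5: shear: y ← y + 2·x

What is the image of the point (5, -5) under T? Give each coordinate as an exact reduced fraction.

T(p) = (11/2, 12)

T1 shear: x ← x + 1/2·y: (5, -5) → (5/2, -5)
T2 rotate counter-clockwise with cos θ = -3/5, sin θ = 4/5: (5/2, -5) → (5/2, 5)
T3 rotate counter-clockwise with cos θ = 7/25, sin θ = -24/25: (5/2, 5) → (11/2, -1)
T4 reflect across y = 0: (11/2, -1) → (11/2, 1)
T5 shear: y ← y + 2·x: (11/2, 1) → (11/2, 12)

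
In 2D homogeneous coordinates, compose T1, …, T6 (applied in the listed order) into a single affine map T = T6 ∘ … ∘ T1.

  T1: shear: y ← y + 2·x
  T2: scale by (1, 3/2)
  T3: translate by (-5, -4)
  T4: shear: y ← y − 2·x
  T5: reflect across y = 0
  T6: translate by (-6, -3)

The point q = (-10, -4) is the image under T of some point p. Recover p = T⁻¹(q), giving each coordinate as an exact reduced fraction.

T1 = [1 0 0; 2 1 0; 0 0 1]
T2·T1 = [1 0 0; 3 3/2 0; 0 0 1]
T3·…·T1 = [1 0 -5; 3 3/2 -4; 0 0 1]
T4·…·T1 = [1 0 -5; 1 3/2 6; 0 0 1]
T5·…·T1 = [1 0 -5; -1 -3/2 -6; 0 0 1]
T6·…·T1 = [1 0 -11; -1 -3/2 -9; 0 0 1]
det M = -3/2; M⁻¹ = [1 0 11; -2/3 -2/3 -40/3; 0 0 1]
M⁻¹ · (-10, -4)ᵀ = (1, -4)ᵀ

p = (1, -4)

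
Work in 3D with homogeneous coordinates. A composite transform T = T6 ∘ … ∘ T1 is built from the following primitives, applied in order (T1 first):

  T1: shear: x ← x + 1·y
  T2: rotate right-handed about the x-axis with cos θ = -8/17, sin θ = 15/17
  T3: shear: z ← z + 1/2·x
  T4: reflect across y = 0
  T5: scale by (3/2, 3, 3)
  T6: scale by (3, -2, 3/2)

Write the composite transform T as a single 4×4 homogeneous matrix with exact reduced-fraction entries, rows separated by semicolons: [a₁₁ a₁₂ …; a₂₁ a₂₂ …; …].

T1 = [1 1 0 0; 0 1 0 0; 0 0 1 0; 0 0 0 1]
T2·T1 = [1 1 0 0; 0 -8/17 -15/17 0; 0 15/17 -8/17 0; 0 0 0 1]
T3·…·T1 = [1 1 0 0; 0 -8/17 -15/17 0; 1/2 47/34 -8/17 0; 0 0 0 1]
T4·…·T1 = [1 1 0 0; 0 8/17 15/17 0; 1/2 47/34 -8/17 0; 0 0 0 1]
T5·…·T1 = [3/2 3/2 0 0; 0 24/17 45/17 0; 3/2 141/34 -24/17 0; 0 0 0 1]
T6·…·T1 = [9/2 9/2 0 0; 0 -48/17 -90/17 0; 9/4 423/68 -36/17 0; 0 0 0 1]

T = [9/2 9/2 0 0; 0 -48/17 -90/17 0; 9/4 423/68 -36/17 0; 0 0 0 1]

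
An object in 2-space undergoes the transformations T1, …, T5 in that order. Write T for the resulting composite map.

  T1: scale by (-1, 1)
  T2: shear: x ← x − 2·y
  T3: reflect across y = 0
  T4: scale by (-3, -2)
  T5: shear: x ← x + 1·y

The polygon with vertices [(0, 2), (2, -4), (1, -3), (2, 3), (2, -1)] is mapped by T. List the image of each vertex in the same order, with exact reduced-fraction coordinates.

T1 scale by (-1, 1): (0, 2) → (0, 2); (2, -4) → (-2, -4); (1, -3) → (-1, -3); (2, 3) → (-2, 3); (2, -1) → (-2, -1)
T2 shear: x ← x − 2·y: (0, 2) → (-4, 2); (-2, -4) → (6, -4); (-1, -3) → (5, -3); (-2, 3) → (-8, 3); (-2, -1) → (0, -1)
T3 reflect across y = 0: (-4, 2) → (-4, -2); (6, -4) → (6, 4); (5, -3) → (5, 3); (-8, 3) → (-8, -3); (0, -1) → (0, 1)
T4 scale by (-3, -2): (-4, -2) → (12, 4); (6, 4) → (-18, -8); (5, 3) → (-15, -6); (-8, -3) → (24, 6); (0, 1) → (0, -2)
T5 shear: x ← x + 1·y: (12, 4) → (16, 4); (-18, -8) → (-26, -8); (-15, -6) → (-21, -6); (24, 6) → (30, 6); (0, -2) → (-2, -2)

image vertices: (16, 4), (-26, -8), (-21, -6), (30, 6), (-2, -2)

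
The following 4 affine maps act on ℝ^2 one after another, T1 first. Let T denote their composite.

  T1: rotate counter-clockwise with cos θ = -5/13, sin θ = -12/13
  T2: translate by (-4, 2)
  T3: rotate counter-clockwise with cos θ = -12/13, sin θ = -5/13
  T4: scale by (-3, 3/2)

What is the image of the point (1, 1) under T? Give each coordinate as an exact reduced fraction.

T(p) = (-135/13, 27/26)

T1 rotate counter-clockwise with cos θ = -5/13, sin θ = -12/13: (1, 1) → (7/13, -17/13)
T2 translate by (-4, 2): (7/13, -17/13) → (-45/13, 9/13)
T3 rotate counter-clockwise with cos θ = -12/13, sin θ = -5/13: (-45/13, 9/13) → (45/13, 9/13)
T4 scale by (-3, 3/2): (45/13, 9/13) → (-135/13, 27/26)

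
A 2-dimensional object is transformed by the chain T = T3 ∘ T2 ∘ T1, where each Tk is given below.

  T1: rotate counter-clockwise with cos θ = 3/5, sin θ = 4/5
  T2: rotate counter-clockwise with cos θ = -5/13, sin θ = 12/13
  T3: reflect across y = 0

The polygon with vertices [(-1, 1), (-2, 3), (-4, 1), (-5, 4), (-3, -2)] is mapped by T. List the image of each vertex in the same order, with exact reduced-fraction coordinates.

T1 rotate counter-clockwise with cos θ = 3/5, sin θ = 4/5: (-1, 1) → (-7/5, -1/5); (-2, 3) → (-18/5, 1/5); (-4, 1) → (-16/5, -13/5); (-5, 4) → (-31/5, -8/5); (-3, -2) → (-1/5, -18/5)
T2 rotate counter-clockwise with cos θ = -5/13, sin θ = 12/13: (-7/5, -1/5) → (47/65, -79/65); (-18/5, 1/5) → (6/5, -17/5); (-16/5, -13/5) → (236/65, -127/65); (-31/5, -8/5) → (251/65, -332/65); (-1/5, -18/5) → (17/5, 6/5)
T3 reflect across y = 0: (47/65, -79/65) → (47/65, 79/65); (6/5, -17/5) → (6/5, 17/5); (236/65, -127/65) → (236/65, 127/65); (251/65, -332/65) → (251/65, 332/65); (17/5, 6/5) → (17/5, -6/5)

image vertices: (47/65, 79/65), (6/5, 17/5), (236/65, 127/65), (251/65, 332/65), (17/5, -6/5)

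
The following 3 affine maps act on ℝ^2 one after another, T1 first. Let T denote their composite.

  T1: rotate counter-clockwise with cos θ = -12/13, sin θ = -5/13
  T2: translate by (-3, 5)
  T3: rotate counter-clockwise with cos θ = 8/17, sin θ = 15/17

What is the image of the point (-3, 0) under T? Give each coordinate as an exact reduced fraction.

T(p) = (-72/13, 35/13)

T1 rotate counter-clockwise with cos θ = -12/13, sin θ = -5/13: (-3, 0) → (36/13, 15/13)
T2 translate by (-3, 5): (36/13, 15/13) → (-3/13, 80/13)
T3 rotate counter-clockwise with cos θ = 8/17, sin θ = 15/17: (-3/13, 80/13) → (-72/13, 35/13)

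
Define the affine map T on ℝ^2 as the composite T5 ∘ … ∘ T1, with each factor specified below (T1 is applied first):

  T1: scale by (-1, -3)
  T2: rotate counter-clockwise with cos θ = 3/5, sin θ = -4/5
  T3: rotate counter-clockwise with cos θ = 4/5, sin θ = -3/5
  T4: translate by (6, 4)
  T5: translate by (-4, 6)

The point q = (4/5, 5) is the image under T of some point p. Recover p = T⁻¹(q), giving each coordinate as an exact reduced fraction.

T1 = [-1 0 0; 0 -3 0; 0 0 1]
T2·T1 = [-3/5 -12/5 0; 4/5 -9/5 0; 0 0 1]
T3·…·T1 = [0 -3 0; 1 0 0; 0 0 1]
T4·…·T1 = [0 -3 6; 1 0 4; 0 0 1]
T5·…·T1 = [0 -3 2; 1 0 10; 0 0 1]
det M = 3; M⁻¹ = [0 1 -10; -1/3 0 2/3; 0 0 1]
M⁻¹ · (4/5, 5)ᵀ = (-5, 2/5)ᵀ

p = (-5, 2/5)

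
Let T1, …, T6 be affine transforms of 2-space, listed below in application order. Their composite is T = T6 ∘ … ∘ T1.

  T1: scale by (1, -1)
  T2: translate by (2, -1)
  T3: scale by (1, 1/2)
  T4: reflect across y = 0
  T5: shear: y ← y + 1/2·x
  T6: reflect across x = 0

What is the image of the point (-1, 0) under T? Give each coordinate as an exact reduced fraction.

T(p) = (-1, 1)

T1 scale by (1, -1): (-1, 0) → (-1, 0)
T2 translate by (2, -1): (-1, 0) → (1, -1)
T3 scale by (1, 1/2): (1, -1) → (1, -1/2)
T4 reflect across y = 0: (1, -1/2) → (1, 1/2)
T5 shear: y ← y + 1/2·x: (1, 1/2) → (1, 1)
T6 reflect across x = 0: (1, 1) → (-1, 1)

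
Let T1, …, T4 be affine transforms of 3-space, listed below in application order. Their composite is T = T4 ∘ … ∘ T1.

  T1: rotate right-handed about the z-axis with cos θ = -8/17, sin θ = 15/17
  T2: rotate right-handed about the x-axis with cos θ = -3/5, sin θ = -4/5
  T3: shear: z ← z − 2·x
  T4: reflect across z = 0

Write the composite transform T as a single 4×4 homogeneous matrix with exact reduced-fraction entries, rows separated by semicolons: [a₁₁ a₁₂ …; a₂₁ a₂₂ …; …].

T1 = [-8/17 -15/17 0 0; 15/17 -8/17 0 0; 0 0 1 0; 0 0 0 1]
T2·T1 = [-8/17 -15/17 0 0; -9/17 24/85 4/5 0; -12/17 32/85 -3/5 0; 0 0 0 1]
T3·…·T1 = [-8/17 -15/17 0 0; -9/17 24/85 4/5 0; 4/17 182/85 -3/5 0; 0 0 0 1]
T4·…·T1 = [-8/17 -15/17 0 0; -9/17 24/85 4/5 0; -4/17 -182/85 3/5 0; 0 0 0 1]

T = [-8/17 -15/17 0 0; -9/17 24/85 4/5 0; -4/17 -182/85 3/5 0; 0 0 0 1]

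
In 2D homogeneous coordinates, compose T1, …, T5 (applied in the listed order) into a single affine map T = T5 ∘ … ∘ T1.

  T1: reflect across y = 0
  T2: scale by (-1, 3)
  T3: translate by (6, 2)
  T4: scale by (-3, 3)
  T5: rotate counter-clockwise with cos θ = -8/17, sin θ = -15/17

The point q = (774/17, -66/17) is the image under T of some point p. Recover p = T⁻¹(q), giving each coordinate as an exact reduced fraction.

T1 = [1 0 0; 0 -1 0; 0 0 1]
T2·T1 = [-1 0 0; 0 -3 0; 0 0 1]
T3·…·T1 = [-1 0 6; 0 -3 2; 0 0 1]
T4·…·T1 = [3 0 -18; 0 -9 6; 0 0 1]
T5·…·T1 = [-24/17 -135/17 234/17; -45/17 72/17 222/17; 0 0 1]
det M = -27; M⁻¹ = [-8/51 -5/17 6; -5/51 8/153 2/3; 0 0 1]
M⁻¹ · (774/17, -66/17)ᵀ = (0, -4)ᵀ

p = (0, -4)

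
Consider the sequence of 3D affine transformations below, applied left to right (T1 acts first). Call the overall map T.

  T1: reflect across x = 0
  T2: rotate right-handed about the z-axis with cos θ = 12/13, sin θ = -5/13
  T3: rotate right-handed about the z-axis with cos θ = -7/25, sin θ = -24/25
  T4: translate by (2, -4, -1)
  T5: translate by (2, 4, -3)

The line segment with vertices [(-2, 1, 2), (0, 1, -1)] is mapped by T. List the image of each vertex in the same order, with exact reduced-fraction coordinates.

image vertices: (229/65, -142/65, -2), (1553/325, -204/325, -5)

T1 reflect across x = 0: (-2, 1, 2) → (2, 1, 2); (0, 1, -1) → (0, 1, -1)
T2 rotate right-handed about the z-axis with cos θ = 12/13, sin θ = -5/13: (2, 1, 2) → (29/13, 2/13, 2); (0, 1, -1) → (5/13, 12/13, -1)
T3 rotate right-handed about the z-axis with cos θ = -7/25, sin θ = -24/25: (29/13, 2/13, 2) → (-31/65, -142/65, 2); (5/13, 12/13, -1) → (253/325, -204/325, -1)
T4 translate by (2, -4, -1): (-31/65, -142/65, 2) → (99/65, -402/65, 1); (253/325, -204/325, -1) → (903/325, -1504/325, -2)
T5 translate by (2, 4, -3): (99/65, -402/65, 1) → (229/65, -142/65, -2); (903/325, -1504/325, -2) → (1553/325, -204/325, -5)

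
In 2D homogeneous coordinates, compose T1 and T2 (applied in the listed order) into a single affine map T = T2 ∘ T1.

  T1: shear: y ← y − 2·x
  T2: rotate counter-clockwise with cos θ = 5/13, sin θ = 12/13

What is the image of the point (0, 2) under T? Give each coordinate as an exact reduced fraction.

T(p) = (-24/13, 10/13)

T1 shear: y ← y − 2·x: (0, 2) → (0, 2)
T2 rotate counter-clockwise with cos θ = 5/13, sin θ = 12/13: (0, 2) → (-24/13, 10/13)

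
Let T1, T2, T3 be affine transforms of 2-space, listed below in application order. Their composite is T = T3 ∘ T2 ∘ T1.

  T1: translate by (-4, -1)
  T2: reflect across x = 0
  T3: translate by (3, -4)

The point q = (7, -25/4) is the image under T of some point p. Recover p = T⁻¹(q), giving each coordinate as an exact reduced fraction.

T1 = [1 0 -4; 0 1 -1; 0 0 1]
T2·T1 = [-1 0 4; 0 1 -1; 0 0 1]
T3·…·T1 = [-1 0 7; 0 1 -5; 0 0 1]
det M = -1; M⁻¹ = [-1 0 7; 0 1 5; 0 0 1]
M⁻¹ · (7, -25/4)ᵀ = (0, -5/4)ᵀ

p = (0, -5/4)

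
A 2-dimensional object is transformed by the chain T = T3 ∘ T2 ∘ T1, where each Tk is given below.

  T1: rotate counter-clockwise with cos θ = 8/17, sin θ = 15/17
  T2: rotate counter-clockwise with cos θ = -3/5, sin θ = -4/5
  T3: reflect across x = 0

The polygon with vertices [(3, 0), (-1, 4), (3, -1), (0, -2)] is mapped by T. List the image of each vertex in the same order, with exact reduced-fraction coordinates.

image vertices: (-108/85, -231/85), (-16/5, 13/5), (-31/85, -267/85), (154/85, -72/85)

T1 rotate counter-clockwise with cos θ = 8/17, sin θ = 15/17: (3, 0) → (24/17, 45/17); (-1, 4) → (-4, 1); (3, -1) → (39/17, 37/17); (0, -2) → (30/17, -16/17)
T2 rotate counter-clockwise with cos θ = -3/5, sin θ = -4/5: (24/17, 45/17) → (108/85, -231/85); (-4, 1) → (16/5, 13/5); (39/17, 37/17) → (31/85, -267/85); (30/17, -16/17) → (-154/85, -72/85)
T3 reflect across x = 0: (108/85, -231/85) → (-108/85, -231/85); (16/5, 13/5) → (-16/5, 13/5); (31/85, -267/85) → (-31/85, -267/85); (-154/85, -72/85) → (154/85, -72/85)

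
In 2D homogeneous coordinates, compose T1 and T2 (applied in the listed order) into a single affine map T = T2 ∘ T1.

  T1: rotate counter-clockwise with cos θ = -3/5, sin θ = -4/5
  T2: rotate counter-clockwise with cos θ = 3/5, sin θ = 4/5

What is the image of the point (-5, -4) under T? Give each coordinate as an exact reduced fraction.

T(p) = (-131/25, 92/25)

T1 rotate counter-clockwise with cos θ = -3/5, sin θ = -4/5: (-5, -4) → (-1/5, 32/5)
T2 rotate counter-clockwise with cos θ = 3/5, sin θ = 4/5: (-1/5, 32/5) → (-131/25, 92/25)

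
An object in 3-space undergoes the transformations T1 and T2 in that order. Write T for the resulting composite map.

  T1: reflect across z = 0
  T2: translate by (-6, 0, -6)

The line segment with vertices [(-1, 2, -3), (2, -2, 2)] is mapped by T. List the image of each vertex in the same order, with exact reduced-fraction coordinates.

image vertices: (-7, 2, -3), (-4, -2, -8)

T1 reflect across z = 0: (-1, 2, -3) → (-1, 2, 3); (2, -2, 2) → (2, -2, -2)
T2 translate by (-6, 0, -6): (-1, 2, 3) → (-7, 2, -3); (2, -2, -2) → (-4, -2, -8)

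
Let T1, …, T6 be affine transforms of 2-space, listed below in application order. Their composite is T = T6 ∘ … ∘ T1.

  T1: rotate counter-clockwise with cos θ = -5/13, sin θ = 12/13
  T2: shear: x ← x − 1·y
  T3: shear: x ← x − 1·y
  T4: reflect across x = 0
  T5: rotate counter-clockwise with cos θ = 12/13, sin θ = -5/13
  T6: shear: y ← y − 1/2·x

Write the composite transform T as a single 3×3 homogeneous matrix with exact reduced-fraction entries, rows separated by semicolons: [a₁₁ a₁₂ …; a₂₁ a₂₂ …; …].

T1 = [-5/13 -12/13 0; 12/13 -5/13 0; 0 0 1]
T2·T1 = [-17/13 -7/13 0; 12/13 -5/13 0; 0 0 1]
T3·…·T1 = [-29/13 -2/13 0; 12/13 -5/13 0; 0 0 1]
T4·…·T1 = [29/13 2/13 0; 12/13 -5/13 0; 0 0 1]
T5·…·T1 = [408/169 -1/169 0; -1/169 -70/169 0; 0 0 1]
T6·…·T1 = [408/169 -1/169 0; -205/169 -139/338 0; 0 0 1]

T = [408/169 -1/169 0; -205/169 -139/338 0; 0 0 1]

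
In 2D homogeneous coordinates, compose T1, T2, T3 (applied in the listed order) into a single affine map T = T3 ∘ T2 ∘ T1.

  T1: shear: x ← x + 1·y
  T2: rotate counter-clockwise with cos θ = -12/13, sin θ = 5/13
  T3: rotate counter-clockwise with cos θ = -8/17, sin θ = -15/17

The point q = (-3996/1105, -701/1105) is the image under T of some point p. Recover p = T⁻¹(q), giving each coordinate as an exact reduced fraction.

T1 = [1 1 0; 0 1 0; 0 0 1]
T2·T1 = [-12/13 -17/13 0; 5/13 -7/13 0; 0 0 1]
T3·…·T1 = [171/221 31/221 0; 140/221 311/221 0; 0 0 1]
det M = 1; M⁻¹ = [311/221 -31/221 0; -140/221 171/221 0; 0 0 1]
M⁻¹ · (-3996/1105, -701/1105)ᵀ = (-5, 9/5)ᵀ

p = (-5, 9/5)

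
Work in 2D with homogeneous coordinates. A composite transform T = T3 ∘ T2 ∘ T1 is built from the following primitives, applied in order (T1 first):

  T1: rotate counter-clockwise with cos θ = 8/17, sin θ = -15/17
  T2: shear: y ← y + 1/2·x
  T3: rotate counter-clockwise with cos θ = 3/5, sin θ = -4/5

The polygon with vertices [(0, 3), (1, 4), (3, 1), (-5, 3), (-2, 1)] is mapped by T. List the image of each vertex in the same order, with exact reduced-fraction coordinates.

T1 rotate counter-clockwise with cos θ = 8/17, sin θ = -15/17: (0, 3) → (45/17, 24/17); (1, 4) → (4, 1); (3, 1) → (39/17, -37/17); (-5, 3) → (5/17, 99/17); (-2, 1) → (-1/17, 38/17)
T2 shear: y ← y + 1/2·x: (45/17, 24/17) → (45/17, 93/34); (4, 1) → (4, 3); (39/17, -37/17) → (39/17, -35/34); (5/17, 99/17) → (5/17, 203/34); (-1/17, 38/17) → (-1/17, 75/34)
T3 rotate counter-clockwise with cos θ = 3/5, sin θ = -4/5: (45/17, 93/34) → (321/85, -81/170); (4, 3) → (24/5, -7/5); (39/17, -35/34) → (47/85, -417/170); (5/17, 203/34) → (421/85, 569/170); (-1/17, 75/34) → (147/85, 233/170)

image vertices: (321/85, -81/170), (24/5, -7/5), (47/85, -417/170), (421/85, 569/170), (147/85, 233/170)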